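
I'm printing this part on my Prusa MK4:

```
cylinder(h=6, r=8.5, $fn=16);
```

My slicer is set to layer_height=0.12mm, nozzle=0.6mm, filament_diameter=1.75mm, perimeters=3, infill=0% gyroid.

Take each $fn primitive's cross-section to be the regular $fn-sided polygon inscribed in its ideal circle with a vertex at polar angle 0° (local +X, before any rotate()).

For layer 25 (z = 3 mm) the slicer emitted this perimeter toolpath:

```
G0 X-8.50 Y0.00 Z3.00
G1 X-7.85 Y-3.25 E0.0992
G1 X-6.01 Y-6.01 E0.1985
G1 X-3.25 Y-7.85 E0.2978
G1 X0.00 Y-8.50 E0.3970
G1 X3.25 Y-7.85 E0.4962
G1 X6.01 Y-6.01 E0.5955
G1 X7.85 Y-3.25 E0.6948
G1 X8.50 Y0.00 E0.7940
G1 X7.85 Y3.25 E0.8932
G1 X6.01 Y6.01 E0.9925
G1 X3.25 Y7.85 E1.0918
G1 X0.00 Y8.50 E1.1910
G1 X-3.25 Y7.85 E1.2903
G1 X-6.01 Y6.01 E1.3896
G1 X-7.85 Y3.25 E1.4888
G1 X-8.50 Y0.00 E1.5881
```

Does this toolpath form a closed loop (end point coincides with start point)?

yes

Start point (G0): (-8.50, 0.00). End point (last G1): the path returns to the start — closed.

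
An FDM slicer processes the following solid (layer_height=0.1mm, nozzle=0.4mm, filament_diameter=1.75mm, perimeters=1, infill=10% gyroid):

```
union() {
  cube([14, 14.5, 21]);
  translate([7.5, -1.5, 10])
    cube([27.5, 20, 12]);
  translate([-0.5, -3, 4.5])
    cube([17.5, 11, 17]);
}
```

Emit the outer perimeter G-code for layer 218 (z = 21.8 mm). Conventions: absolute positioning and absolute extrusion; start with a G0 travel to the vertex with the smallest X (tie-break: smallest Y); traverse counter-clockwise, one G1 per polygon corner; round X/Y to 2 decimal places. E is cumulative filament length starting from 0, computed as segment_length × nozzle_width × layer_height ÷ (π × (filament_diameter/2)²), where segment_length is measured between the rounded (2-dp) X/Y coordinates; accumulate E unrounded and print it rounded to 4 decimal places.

At z = 21.8 mm: the cube does not reach this height (z outside [0, 21]); the cube at (7.5, -1.5) is present — its section is the full 27.5×20 rectangle; the cube at (-0.5, -3) is absent (z outside [4.5, 21.5]); Taking the union: only the 27.5×20 cube at (7.5, -1.5) is present, so the union is just that shape — 1 connected region. The outline is a single polygon with 4 vertices. Extrusion per mm of travel: 0.4 × 0.1 / (π × 0.875²) = 0.016630. Accumulating E over each segment gives final E = 1.5799.

G0 X7.50 Y-1.50 Z21.80
G1 X35.00 Y-1.50 E0.4573
G1 X35.00 Y18.50 E0.7899
G1 X7.50 Y18.50 E1.2473
G1 X7.50 Y-1.50 E1.5799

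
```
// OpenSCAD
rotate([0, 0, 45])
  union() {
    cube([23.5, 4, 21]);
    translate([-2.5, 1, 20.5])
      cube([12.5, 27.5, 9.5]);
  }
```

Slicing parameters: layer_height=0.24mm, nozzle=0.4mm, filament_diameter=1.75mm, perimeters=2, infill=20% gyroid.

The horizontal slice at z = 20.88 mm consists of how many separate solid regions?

1

At z = 20.88 mm: the cube is present — its section is the full 23.5×4 rectangle; the 12.5×27.5 cube at (-2.5, 1) contributes its full rectangle; Merging all regions: the regions partially overlap (shared area 30.00 mm²), so overlapping operands fuse into one piece — 1 connected region; (whole slice rotated 45° about Z — lengths, areas and connectivity unchanged). The result has 1 disconnected region.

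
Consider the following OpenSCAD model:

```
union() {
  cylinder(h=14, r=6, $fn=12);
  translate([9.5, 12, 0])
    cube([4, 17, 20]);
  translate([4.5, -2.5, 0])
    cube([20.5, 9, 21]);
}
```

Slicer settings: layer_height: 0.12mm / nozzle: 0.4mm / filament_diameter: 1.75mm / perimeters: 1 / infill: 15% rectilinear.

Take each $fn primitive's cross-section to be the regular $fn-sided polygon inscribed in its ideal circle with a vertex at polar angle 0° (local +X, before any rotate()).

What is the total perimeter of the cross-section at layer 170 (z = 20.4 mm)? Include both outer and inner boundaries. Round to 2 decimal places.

59.00 mm

At z = 20.4 mm: the cylinder does not reach this height (z outside [0, 14]); the cube at (9.5, 12) is absent (z outside [0, 20]); the cube at (4.5, -2.5) is present — its section is the full 20.5×9 rectangle (perimeter 59.00 mm); Combining (union): only the 20.5×9 cube at (4.5, -2.5) is present, so the union is just that shape — boundary = 59.00 mm. Overall, the cross-section is a single solid region. Total boundary length (outer) = 59.00 mm.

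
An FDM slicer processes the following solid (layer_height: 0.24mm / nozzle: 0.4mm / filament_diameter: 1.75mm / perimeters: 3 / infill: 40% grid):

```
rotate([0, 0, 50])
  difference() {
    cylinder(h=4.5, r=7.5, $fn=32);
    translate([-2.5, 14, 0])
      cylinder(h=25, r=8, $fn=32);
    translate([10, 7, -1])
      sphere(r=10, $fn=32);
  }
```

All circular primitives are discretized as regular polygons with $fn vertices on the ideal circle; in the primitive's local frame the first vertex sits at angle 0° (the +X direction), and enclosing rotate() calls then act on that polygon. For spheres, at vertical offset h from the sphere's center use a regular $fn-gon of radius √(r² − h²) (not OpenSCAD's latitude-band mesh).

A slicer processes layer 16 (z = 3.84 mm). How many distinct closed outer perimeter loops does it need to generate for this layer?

At z = 3.84 mm: the r=7.5 cylinder contributes a regular 32-gon of circumradius 7.5; the cylinder at (-2.5, 14): section is a regular 32-gon, circumradius r=8; the sphere at (10, 7): section is a regular 32-gon, circumradius = √(r²−h²) = √(10²−4.84²) = 8.751; After the difference (first − rest): starting from the r=7.5 cylinder, the r=8 cylinder at (-2.5, 14) partially overlaps it — only the 4.99 mm² overlap (of its 199.77 mm²) is removed, clipping the outline; the r=10 sphere at (10, 7) partially overlaps it — only the 28.90 mm² overlap (of its 239.02 mm²) is removed, clipping the outline — 1 connected region; (whole slice rotated 50° about Z — lengths, areas and connectivity unchanged). The result has 1 disconnected region.

1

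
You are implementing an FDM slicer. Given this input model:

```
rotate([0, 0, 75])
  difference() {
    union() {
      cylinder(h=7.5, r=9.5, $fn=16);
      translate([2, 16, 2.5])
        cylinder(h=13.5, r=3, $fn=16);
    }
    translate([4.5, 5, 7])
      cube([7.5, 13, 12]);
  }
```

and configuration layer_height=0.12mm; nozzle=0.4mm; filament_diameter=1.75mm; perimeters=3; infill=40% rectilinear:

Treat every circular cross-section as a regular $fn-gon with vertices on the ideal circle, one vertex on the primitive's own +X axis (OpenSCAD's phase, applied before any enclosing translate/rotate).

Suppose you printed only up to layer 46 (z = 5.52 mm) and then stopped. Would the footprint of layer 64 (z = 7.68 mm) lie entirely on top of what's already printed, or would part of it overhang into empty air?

entirely on top

Compare the two slices. At z = 5.52: the r=9.5 cylinder gives a regular 16-gon of circumradius 9.5 (constant along its height) (area = (16/2)·9.500²·sin(360°/16) = 276.30 mm²); the r=3 cylinder at (2, 16) gives a regular 16-gon of circumradius 3 (constant along its height) (area = (16/2)·3.000²·sin(360°/16) = 27.55 mm²); Taking the union: the 2 present regions are separate (no shared area or edge), so areas and boundary lengths simply add and each stays a separate island — area = 303.85 mm²; the cube at (4.5, 5) is absent (z outside [7, 19]); Taking the first minus the rest: none of the subtracted shapes is present at this height, so that combined region is unchanged — area = 303.85 mm²; (rotated 75° about Z; rotation is an isometry so areas/perimeters/island counts are preserved). At z = 7.68: the cylinder is not intersected at this z (z outside [0, 7.5]); the r=3 cylinder at (2, 16) contributes a regular 16-gon of circumradius 3 (area = (16/2)·3.000²·sin(360°/16) = 27.55 mm²); Taking the union: only the r=3 cylinder at (2, 16) is present, so the union is just that shape — area = 27.55 mm²; the cube at (4.5, 5) (footprint 7.5×13) is included at this height (area 97.50 mm²); After the difference (first − rest): starting from the result so far (27.55 mm²), the 7.5×13 cube at (4.5, 5) partially overlaps it — only the 1.00 mm² overlap (of its 97.50 mm²) is removed, clipping the outline — area = 26.56 mm²; (whole slice rotated 75° about Z — lengths, areas and connectivity unchanged). Checking containment: the cross-section at z = 7.68 is a subset of the cross-section at z = 5.52.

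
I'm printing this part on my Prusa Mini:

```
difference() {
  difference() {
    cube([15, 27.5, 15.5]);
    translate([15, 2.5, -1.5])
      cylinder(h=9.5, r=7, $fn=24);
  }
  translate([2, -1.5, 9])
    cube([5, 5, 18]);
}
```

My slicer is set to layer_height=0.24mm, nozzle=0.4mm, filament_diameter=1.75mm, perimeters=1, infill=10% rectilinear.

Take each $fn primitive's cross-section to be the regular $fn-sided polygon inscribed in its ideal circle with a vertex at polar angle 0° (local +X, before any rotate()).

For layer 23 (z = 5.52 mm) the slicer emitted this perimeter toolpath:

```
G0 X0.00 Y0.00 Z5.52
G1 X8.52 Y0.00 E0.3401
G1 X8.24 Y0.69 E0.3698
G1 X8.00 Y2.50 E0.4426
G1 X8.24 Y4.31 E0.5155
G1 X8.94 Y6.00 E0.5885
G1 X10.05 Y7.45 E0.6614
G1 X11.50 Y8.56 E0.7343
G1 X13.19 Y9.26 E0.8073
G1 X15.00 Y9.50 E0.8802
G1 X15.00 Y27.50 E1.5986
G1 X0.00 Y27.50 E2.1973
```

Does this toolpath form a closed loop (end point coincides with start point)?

no

Start point (G0): (0.00, 0.00). End point (last G1): the path does not return to the start — open.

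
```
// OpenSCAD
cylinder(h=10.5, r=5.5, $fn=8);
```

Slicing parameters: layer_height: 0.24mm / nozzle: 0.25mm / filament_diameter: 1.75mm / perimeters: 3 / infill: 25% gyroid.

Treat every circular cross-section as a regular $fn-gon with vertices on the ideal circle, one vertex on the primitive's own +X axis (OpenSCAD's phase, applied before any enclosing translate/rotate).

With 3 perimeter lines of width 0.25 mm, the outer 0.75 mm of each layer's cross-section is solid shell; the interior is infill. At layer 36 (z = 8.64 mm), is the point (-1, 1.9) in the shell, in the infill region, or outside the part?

At z = 8.64 mm: the cylinder: section is a regular 8-gon, circumradius r=5.5. Overall, the cross-section is a single solid region. The nearest boundary edge runs (0.00, 5.50)→(-3.89, 3.89); distance from the point to it = 2.94 mm. The point is inside the cross-section and 2.94 mm from the nearest boundary — more than the 0.75 mm shell width (3 × 0.25), so it's in the infill interior.

infill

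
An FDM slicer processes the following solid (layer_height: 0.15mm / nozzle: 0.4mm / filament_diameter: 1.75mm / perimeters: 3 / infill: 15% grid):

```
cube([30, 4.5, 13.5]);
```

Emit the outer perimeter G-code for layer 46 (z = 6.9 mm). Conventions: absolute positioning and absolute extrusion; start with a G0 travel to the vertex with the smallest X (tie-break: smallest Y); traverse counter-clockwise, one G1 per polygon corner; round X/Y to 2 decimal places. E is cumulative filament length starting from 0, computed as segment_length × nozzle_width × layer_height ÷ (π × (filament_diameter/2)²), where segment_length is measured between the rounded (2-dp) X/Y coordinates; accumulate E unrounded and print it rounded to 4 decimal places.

G0 X0.00 Y0.00 Z6.90
G1 X30.00 Y0.00 E0.7484
G1 X30.00 Y4.50 E0.8606
G1 X0.00 Y4.50 E1.6090
G1 X0.00 Y0.00 E1.7212

At z = 6.9 mm: the cube (footprint 30×4.5) is included at this height. The outline is a single polygon with 4 vertices. Extrusion per mm of travel: 0.4 × 0.15 / (π × 0.875²) = 0.024945. Accumulating E over each segment gives final E = 1.7212.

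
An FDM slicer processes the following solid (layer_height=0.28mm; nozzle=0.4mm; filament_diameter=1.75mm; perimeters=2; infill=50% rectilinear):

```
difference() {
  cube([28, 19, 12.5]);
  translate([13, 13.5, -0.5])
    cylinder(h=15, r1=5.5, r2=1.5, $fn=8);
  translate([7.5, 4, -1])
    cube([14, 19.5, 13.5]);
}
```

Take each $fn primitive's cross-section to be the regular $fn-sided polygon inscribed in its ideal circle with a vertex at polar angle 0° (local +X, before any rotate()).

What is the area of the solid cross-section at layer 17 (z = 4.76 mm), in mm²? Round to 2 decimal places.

At z = 4.76 mm: the cube is present — its section is the full 28×19 rectangle (area 532.00 mm²); the cone at (13, 13.5): at t=0.351 of its height the radius interpolates to r₁+(r₂−r₁)t = 4.097, giving a regular 8-gon of that circumradius (area = (8/2)·4.097²·sin(360°/8) = 47.48 mm²); the 14×19.5 cube at (7.5, 4) contributes its full rectangle (area 273.00 mm²); After the difference (first − rest): starting from the 28×19 cube (532.00 mm²), the cone at (13, 13.5) lies wholly inside it (removes its full 47.48 mm² and its 25.09 mm outline becomes a hole wall); the 14×19.5 cube at (7.5, 4) partially overlaps it — only the 162.52 mm² overlap (of its 273.00 mm²) is removed, clipping the outline — area = 322.00 mm². Overall, the cross-section is a single solid region. Net area = 322.00 mm².

322.00 mm²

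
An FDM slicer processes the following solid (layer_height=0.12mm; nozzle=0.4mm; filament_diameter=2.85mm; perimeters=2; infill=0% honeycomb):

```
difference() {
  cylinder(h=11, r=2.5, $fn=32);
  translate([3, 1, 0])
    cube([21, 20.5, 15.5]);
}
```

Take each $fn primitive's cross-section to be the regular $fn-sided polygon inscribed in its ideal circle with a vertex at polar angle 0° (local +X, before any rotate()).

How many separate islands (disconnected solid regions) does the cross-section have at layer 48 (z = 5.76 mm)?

At z = 5.76 mm: the cylinder: section is a regular 32-gon, circumradius r=2.5; the 21×20.5 cube at (3, 1) contributes its full rectangle; Taking the first minus the rest: starting from the r=2.5 cylinder, the 21×20.5 cube at (3, 1) misses the remaining region (no effect) — 1 connected region. Overall, the cross-section is a single solid region. Island count = 1.

1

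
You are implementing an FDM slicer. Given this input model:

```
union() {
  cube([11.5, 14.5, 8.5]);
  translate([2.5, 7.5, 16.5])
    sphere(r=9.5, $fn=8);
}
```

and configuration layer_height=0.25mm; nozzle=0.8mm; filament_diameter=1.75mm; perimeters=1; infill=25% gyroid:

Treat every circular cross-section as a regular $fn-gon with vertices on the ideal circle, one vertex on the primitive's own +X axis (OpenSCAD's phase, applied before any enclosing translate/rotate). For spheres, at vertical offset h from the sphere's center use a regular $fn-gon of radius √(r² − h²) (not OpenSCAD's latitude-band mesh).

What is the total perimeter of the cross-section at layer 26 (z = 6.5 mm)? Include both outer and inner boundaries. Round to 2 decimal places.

At z = 6.5 mm: the cube (footprint 11.5×14.5) is included at this height (perimeter 52.00 mm); the sphere at (2.5, 7.5) is absent (|z−center|=10.000 > r=9.5); Taking the union: only the 11.5×14.5 cube is present, so the union is just that shape — boundary = 52.00 mm. Overall, the cross-section is a single solid region. Total boundary length (outer) = 52.00 mm.

52.00 mm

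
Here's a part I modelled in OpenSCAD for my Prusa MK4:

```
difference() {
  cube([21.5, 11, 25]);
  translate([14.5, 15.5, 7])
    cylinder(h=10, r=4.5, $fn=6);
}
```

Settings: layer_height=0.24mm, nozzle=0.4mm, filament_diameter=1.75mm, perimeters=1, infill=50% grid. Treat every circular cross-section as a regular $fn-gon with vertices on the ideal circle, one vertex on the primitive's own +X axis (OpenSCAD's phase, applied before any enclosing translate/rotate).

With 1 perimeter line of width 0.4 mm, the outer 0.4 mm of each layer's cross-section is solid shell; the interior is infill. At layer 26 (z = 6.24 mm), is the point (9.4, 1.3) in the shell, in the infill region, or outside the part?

infill

At z = 6.24 mm: the cube is present — its section is the full 21.5×11 rectangle; the cylinder at (14.5, 15.5) does not reach this height (z outside [7, 17]); Subtracting the remaining from the first: none of the subtracted shapes is present at this height, so the 21.5×11 cube is unchanged — 1 connected region. Overall, the cross-section is a single solid region. The nearest boundary edge runs (0.00, 0.00)→(21.50, 0.00); distance from the point to it = 1.30 mm. The point is inside the cross-section and 1.30 mm from the nearest boundary — more than the 0.4 mm shell width (1 × 0.4), so it's in the infill interior.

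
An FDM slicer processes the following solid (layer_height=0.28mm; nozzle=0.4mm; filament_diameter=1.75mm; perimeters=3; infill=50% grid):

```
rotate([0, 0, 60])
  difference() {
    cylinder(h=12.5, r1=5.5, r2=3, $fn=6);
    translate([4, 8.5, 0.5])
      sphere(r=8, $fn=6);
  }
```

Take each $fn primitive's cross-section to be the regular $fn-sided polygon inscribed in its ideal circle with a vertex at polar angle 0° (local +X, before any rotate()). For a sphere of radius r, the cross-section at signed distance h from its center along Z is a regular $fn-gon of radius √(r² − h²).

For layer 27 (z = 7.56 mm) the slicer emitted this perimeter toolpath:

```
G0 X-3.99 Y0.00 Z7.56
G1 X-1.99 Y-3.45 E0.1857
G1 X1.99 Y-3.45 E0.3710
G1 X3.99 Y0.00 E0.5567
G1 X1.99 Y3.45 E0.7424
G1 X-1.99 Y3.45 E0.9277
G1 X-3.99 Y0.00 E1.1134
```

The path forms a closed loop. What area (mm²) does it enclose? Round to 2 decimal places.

41.26 mm²

Apply the shoelace formula to the sequence of (X, Y) vertices; enclosed area = 41.26 mm².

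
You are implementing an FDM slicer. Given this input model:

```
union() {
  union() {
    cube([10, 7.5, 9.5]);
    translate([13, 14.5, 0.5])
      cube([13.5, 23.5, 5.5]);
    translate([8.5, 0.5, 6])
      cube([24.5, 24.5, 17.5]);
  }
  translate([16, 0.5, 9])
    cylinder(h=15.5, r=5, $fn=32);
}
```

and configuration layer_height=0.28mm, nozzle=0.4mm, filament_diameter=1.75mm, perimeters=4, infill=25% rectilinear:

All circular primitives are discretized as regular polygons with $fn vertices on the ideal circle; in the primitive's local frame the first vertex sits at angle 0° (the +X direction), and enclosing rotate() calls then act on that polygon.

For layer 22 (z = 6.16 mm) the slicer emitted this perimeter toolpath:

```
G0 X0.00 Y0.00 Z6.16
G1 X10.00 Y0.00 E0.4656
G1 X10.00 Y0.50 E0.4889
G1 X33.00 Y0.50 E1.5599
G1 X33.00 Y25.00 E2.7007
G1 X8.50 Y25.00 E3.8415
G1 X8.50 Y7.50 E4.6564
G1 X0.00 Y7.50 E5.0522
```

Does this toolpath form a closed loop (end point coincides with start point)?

no

Start point (G0): (0.00, 0.00). End point (last G1): the path does not return to the start — open.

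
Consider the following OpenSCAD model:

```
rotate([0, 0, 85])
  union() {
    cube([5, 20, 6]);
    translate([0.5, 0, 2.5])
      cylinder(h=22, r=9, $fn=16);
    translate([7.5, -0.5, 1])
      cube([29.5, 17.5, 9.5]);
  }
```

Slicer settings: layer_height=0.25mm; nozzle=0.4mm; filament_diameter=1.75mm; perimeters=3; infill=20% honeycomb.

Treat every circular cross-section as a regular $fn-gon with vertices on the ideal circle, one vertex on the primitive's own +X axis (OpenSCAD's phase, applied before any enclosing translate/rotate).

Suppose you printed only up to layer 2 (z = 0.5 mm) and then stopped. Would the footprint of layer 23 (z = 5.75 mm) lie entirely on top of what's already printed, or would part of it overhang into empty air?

part overhangs

Compare the two slices. At z = 0.5: the 5×20 cube contributes its full rectangle (area 100.00 mm²); the cylinder at (0.5, 0) does not reach this height (z outside [2.5, 24.5]); the cube at (7.5, -0.5) is absent (z outside [1, 10.5]); Taking the union: only the 5×20 cube is present, so the union is just that shape — area = 100.00 mm²; (rotated 85° about Z; rotation is an isometry so areas/perimeters/island counts are preserved). At z = 5.75: the 5×20 cube contributes its full rectangle (area 100.00 mm²); the r=9 cylinder at (0.5, 0) gives a regular 16-gon of circumradius 9 (constant along its height) (area = (16/2)·9.000²·sin(360°/16) = 247.98 mm²); the cube at (7.5, -0.5) (footprint 29.5×17.5) is included at this height (area 516.25 mm²); Combining (union): the regions partially overlap — summed areas 864.23 mm² minus the doubly-counted overlap 50.68 mm² gives 813.55 mm² — area = 813.55 mm²; (whole slice rotated 85° about Z — lengths, areas and connectivity unchanged). Checking containment: at z = 5.75 the cross-section extends beyond the z = 0.5 cross-section by about 713.55 mm².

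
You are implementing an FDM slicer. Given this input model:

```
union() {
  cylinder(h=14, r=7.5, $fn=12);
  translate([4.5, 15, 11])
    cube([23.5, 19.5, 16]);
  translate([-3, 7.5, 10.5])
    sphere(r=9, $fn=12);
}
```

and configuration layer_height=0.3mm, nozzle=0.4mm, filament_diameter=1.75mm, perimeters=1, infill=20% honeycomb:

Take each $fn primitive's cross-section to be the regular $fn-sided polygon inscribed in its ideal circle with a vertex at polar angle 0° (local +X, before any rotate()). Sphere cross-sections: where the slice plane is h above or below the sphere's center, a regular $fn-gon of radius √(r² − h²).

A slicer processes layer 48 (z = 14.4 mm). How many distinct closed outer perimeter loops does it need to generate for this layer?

2

At z = 14.4 mm: the cylinder is absent (z outside [0, 14]); the cube at (4.5, 15) (footprint 23.5×19.5) is included at this height; the r=9 sphere at (-3, 7.5) slices to a regular 12-gon of circumradius 8.111 (√(r²−h²) with h=3.9 from center); Taking the union: the 2 present regions are separate (no shared area or edge), so areas and boundary lengths simply add and each stays a separate island — 2 connected regions. The result has 2 disconnected regions.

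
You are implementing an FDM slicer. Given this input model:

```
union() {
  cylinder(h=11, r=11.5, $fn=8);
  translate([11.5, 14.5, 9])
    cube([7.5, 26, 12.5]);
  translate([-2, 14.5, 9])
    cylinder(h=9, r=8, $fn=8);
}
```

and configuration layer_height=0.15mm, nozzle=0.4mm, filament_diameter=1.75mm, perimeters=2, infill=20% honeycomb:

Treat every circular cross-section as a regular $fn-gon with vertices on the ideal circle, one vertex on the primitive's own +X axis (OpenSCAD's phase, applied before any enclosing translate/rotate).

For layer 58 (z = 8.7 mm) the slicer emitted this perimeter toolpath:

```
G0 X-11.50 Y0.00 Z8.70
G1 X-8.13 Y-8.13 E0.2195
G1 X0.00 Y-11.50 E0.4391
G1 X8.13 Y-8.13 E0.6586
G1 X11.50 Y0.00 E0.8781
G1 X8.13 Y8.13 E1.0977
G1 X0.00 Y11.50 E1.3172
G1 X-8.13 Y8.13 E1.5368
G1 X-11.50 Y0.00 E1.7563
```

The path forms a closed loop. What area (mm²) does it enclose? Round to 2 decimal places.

Apply the shoelace formula to the sequence of (X, Y) vertices; enclosed area = 373.98 mm².

373.98 mm²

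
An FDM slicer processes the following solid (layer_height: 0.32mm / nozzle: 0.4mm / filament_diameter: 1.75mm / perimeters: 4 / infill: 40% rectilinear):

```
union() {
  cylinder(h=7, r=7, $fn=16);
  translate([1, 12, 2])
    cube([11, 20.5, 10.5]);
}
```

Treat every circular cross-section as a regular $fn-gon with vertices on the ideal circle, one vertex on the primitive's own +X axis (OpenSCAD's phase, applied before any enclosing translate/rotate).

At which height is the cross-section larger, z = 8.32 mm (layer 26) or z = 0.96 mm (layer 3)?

Layer 26 (z = 8.32): the cylinder is absent (z outside [0, 7]); the cube at (1, 12) is present — its section is the full 11×20.5 rectangle (area 225.50 mm²); Combining (union): only the 11×20.5 cube at (1, 12) is present, so the union is just that shape — area = 225.50 mm². So its area = 225.50 mm². Layer 3 (z = 0.96): the r=7 cylinder contributes a regular 16-gon of circumradius 7 (area = (16/2)·7.000²·sin(360°/16) = 150.01 mm²); the cube at (1, 12) is not intersected at this z (z outside [2, 12.5]); Combining (union): only the r=7 cylinder is present, so the union is just that shape — area = 150.01 mm². So its area = 150.01 mm². Layer 26 is larger (225.50 vs 150.01 mm²).

layer 26 (z = 8.32 mm)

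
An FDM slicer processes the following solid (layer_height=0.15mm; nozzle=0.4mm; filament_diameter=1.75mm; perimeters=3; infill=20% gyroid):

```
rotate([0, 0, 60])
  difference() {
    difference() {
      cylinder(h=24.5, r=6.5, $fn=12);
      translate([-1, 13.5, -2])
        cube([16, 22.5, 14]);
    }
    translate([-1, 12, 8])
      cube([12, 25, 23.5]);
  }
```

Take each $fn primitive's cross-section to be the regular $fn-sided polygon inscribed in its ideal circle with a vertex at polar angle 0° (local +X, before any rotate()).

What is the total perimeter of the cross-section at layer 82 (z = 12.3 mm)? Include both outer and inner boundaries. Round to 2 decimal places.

40.38 mm

At z = 12.3 mm: the r=6.5 cylinder contributes a regular 12-gon of circumradius 6.5 (perimeter = 2·12·6.500·sin(180°/12) = 40.38 mm); the cube at (-1, 13.5) does not reach this height (z outside [-2, 12]); Subtracting the remaining from the first: none of the subtracted shapes is present at this height, so the r=6.5 cylinder is unchanged — boundary = 40.38 mm; the 12×25 cube at (-1, 12) contributes its full rectangle (perimeter 74.00 mm); Taking the first minus the rest: starting from the result so far, the 12×25 cube at (-1, 12) misses the remaining region (no effect) — boundary = 40.38 mm; (rotated 60° about Z; rotation is an isometry so areas/perimeters/island counts are preserved). Overall, the cross-section is a single solid region. Total boundary length (outer) = 40.38 mm.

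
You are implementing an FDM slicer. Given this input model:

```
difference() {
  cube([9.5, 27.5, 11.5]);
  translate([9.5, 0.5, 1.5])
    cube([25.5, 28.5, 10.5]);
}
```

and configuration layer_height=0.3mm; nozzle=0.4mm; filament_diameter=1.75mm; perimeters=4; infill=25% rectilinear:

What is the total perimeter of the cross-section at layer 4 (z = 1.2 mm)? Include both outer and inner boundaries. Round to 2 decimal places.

74.00 mm

At z = 1.2 mm: the cube is present — its section is the full 9.5×27.5 rectangle (perimeter 74.00 mm); the cube at (9.5, 0.5) is absent (z outside [1.5, 12]); Subtracting the remaining from the first: none of the subtracted shapes is present at this height, so the 9.5×27.5 cube is unchanged — boundary = 74.00 mm. Overall, the cross-section is a single solid region. Total boundary length (outer) = 74.00 mm.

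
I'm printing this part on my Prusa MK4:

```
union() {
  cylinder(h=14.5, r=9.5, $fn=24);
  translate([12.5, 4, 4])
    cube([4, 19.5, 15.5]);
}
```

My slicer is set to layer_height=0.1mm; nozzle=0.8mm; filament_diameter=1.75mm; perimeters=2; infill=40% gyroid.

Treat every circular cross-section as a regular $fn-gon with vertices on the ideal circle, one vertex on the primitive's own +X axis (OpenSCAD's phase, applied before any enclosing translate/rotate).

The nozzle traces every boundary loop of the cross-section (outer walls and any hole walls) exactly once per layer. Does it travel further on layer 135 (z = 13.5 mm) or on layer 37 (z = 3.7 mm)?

Layer 135 (z = 13.5): the r=9.5 cylinder contributes a regular 24-gon of circumradius 9.5 (perimeter = 2·24·9.500·sin(180°/24) = 59.52 mm); the cube at (12.5, 4) (footprint 4×19.5) is included at this height (perimeter 47.00 mm); Combining (union): the 2 present regions are separate (no shared area or edge), so areas and boundary lengths simply add and each stays a separate island — boundary = 106.52 mm. So its perimeter = 106.52 mm. Layer 37 (z = 3.7): the cylinder: section is a regular 24-gon, circumradius r=9.5 (perimeter = 2·24·9.500·sin(180°/24) = 59.52 mm); the cube at (12.5, 4) is not intersected at this z (z outside [4, 19.5]); Combining (union): only the r=9.5 cylinder is present, so the union is just that shape — boundary = 59.52 mm. So its perimeter = 59.52 mm. Layer 135 is larger (106.52 vs 59.52 mm).

layer 135 (z = 13.5 mm)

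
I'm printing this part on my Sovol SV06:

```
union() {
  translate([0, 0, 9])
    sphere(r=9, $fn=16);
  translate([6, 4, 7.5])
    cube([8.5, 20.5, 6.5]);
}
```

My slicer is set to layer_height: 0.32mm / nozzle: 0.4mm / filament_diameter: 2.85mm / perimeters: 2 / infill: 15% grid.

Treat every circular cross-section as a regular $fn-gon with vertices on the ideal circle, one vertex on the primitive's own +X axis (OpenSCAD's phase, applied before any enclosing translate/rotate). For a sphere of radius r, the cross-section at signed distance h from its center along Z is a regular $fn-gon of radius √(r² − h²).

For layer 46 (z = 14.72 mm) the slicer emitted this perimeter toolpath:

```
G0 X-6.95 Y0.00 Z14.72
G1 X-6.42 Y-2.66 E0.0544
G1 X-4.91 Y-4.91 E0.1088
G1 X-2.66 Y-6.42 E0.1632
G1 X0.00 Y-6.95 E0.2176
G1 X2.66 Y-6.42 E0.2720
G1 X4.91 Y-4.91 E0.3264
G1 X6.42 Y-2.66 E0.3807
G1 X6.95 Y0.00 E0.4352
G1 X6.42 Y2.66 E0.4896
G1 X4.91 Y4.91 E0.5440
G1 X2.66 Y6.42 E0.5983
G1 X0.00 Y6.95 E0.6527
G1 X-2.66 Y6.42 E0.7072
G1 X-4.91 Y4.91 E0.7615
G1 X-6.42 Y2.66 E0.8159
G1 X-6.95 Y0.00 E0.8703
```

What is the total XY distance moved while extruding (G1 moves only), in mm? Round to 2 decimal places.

43.38 mm

Sum the Euclidean lengths of each G1 segment: total = 43.38 mm.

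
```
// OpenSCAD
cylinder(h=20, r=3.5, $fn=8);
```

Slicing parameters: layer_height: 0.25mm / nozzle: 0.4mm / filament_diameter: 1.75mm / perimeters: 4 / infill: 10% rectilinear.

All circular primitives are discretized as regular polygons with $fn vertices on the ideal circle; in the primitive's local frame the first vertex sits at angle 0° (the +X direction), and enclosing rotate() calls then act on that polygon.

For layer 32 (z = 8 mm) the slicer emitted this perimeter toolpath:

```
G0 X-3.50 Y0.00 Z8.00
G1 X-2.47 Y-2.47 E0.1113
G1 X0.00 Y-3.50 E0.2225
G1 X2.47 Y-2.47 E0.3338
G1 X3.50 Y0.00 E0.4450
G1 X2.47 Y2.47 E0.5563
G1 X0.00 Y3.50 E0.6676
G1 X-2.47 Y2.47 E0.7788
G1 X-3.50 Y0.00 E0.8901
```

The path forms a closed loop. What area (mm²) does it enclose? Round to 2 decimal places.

Apply the shoelace formula to the sequence of (X, Y) vertices; enclosed area = 34.58 mm².

34.58 mm²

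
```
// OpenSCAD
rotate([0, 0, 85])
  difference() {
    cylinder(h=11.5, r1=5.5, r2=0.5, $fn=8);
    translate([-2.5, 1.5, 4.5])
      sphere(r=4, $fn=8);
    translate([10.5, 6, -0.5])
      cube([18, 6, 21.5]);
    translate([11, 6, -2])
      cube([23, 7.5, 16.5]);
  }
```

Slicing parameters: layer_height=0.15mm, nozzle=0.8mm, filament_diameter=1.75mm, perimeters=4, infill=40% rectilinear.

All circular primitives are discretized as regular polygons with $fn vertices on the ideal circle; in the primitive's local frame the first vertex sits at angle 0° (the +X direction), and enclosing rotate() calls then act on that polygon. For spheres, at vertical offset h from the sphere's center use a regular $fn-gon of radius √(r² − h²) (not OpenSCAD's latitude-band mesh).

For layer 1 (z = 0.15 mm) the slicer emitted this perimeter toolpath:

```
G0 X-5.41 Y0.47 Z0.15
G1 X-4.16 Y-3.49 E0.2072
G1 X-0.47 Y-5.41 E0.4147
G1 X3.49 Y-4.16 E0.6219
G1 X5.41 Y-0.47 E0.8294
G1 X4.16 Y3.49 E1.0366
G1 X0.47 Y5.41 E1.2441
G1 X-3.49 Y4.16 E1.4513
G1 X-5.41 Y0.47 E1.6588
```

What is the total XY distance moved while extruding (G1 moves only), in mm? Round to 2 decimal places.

33.25 mm

Sum the Euclidean lengths of each G1 segment: total = 33.25 mm.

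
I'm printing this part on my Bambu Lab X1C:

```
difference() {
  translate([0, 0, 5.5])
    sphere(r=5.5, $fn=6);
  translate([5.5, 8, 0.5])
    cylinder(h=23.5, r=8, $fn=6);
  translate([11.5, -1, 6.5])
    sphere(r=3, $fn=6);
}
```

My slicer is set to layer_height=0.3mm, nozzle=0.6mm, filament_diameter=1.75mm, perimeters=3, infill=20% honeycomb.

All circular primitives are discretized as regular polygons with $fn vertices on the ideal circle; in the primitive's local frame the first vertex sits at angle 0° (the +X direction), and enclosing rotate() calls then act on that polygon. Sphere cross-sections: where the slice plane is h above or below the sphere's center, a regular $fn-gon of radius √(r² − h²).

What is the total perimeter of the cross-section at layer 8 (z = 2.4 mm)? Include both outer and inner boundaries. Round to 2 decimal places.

27.26 mm

At z = 2.4 mm: the r=5.5 sphere contributes a regular 6-gon of circumradius √(5.5²−3.1²) = 4.543 (perimeter = 2·6·4.543·sin(180°/6) = 27.26 mm); the r=8 cylinder at (5.5, 8) gives a regular 6-gon of circumradius 8 (constant along its height) (perimeter = 2·6·8.000·sin(180°/6) = 48.00 mm); the sphere at (11.5, -1) does not reach this height (|z−center|=4.100 > r=3); Taking the first minus the rest: starting from the r=5.5 sphere, the r=8 cylinder at (5.5, 8) partially overlaps it — only the 6.94 mm² overlap (of its 166.28 mm²) is removed, clipping the outline — boundary = 27.26 mm. Overall, the cross-section is a single solid region. Total boundary length (outer) = 27.26 mm.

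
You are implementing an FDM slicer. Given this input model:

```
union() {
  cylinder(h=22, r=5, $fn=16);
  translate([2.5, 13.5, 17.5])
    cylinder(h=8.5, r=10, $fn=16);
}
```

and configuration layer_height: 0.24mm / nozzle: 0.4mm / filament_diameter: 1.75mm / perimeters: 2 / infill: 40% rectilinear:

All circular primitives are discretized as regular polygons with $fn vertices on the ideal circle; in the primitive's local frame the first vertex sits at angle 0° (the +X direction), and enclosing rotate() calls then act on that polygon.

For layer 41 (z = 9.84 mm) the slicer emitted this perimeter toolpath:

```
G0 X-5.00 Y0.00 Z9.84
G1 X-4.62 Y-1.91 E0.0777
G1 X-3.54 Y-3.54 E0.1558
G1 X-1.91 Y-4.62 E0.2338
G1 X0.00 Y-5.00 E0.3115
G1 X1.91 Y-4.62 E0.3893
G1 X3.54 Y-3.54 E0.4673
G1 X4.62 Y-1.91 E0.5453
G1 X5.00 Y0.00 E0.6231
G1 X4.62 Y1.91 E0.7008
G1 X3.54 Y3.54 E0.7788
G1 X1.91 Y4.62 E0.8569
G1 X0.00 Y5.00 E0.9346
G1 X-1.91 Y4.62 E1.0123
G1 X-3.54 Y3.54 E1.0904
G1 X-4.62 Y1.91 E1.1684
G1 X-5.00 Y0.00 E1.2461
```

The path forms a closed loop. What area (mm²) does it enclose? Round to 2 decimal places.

Apply the shoelace formula to the sequence of (X, Y) vertices; enclosed area = 76.57 mm².

76.57 mm²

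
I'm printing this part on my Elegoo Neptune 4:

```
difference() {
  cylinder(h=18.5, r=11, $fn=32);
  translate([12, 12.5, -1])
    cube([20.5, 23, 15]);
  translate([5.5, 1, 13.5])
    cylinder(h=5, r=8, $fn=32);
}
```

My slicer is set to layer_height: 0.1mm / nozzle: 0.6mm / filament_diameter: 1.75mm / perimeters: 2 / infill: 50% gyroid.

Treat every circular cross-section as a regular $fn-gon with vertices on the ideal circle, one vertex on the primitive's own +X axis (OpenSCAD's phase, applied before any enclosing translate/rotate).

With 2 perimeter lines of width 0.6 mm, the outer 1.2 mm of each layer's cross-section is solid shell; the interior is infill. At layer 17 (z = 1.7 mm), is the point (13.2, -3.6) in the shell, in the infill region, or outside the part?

At z = 1.7 mm: the r=11 cylinder gives a regular 32-gon of circumradius 11 (constant along its height); the 20.5×23 cube at (12, 12.5) contributes its full rectangle; the cylinder at (5.5, 1) is absent (z outside [13.5, 18.5]); Subtracting the remaining from the first: starting from the r=11 cylinder, the 20.5×23 cube at (12, 12.5) misses the remaining region (no effect) — 1 connected region. Overall, the cross-section is a single solid region. The nearest boundary edge runs (10.79, -2.15)→(10.16, -4.21); distance from the point to it = 2.73 mm. The point is not inside any of the regions above, so it lies outside the cross-section (2.73 mm from the nearest boundary).

outside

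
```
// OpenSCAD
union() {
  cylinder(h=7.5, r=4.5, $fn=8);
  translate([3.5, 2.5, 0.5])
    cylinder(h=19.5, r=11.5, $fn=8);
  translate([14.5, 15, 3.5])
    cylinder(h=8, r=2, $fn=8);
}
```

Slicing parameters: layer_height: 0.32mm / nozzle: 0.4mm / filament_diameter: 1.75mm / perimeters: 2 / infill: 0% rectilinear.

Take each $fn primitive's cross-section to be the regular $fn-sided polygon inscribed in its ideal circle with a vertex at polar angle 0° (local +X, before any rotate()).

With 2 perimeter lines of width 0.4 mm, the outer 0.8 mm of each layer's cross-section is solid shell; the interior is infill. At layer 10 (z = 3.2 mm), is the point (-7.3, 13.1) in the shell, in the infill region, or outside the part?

At z = 3.2 mm: the cylinder: section is a regular 8-gon, circumradius r=4.5; the r=11.5 cylinder at (3.5, 2.5) contributes a regular 8-gon of circumradius 11.5; the cylinder at (14.5, 15) does not reach this height (z outside [3.5, 11.5]); Combining (union): the r=4.5 cylinder lies entirely inside the r=11.5 cylinder at (3.5, 2.5), so the union is just the r=11.5 cylinder at (3.5, 2.5) — 1 connected region. Overall, the cross-section is a single solid region. The nearest boundary edge runs (-8.00, 2.50)→(-4.63, 10.63); distance from the point to it = 3.63 mm. The point is not inside any of the regions above, so it lies outside the cross-section (3.63 mm from the nearest boundary).

outside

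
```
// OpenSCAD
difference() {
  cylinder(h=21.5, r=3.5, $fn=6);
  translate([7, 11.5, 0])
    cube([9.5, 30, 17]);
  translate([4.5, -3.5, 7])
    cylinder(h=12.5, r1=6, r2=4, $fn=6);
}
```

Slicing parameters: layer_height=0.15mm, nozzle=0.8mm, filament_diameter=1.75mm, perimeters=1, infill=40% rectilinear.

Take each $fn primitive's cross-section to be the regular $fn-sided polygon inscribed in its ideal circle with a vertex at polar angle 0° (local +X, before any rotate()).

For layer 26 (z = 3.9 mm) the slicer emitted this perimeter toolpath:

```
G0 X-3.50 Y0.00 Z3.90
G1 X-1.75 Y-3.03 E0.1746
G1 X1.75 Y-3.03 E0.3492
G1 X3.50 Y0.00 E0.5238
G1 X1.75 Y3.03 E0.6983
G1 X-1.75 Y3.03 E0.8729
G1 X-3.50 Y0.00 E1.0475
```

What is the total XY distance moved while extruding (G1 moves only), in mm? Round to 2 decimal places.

Sum the Euclidean lengths of each G1 segment: total = 21.00 mm.

21.00 mm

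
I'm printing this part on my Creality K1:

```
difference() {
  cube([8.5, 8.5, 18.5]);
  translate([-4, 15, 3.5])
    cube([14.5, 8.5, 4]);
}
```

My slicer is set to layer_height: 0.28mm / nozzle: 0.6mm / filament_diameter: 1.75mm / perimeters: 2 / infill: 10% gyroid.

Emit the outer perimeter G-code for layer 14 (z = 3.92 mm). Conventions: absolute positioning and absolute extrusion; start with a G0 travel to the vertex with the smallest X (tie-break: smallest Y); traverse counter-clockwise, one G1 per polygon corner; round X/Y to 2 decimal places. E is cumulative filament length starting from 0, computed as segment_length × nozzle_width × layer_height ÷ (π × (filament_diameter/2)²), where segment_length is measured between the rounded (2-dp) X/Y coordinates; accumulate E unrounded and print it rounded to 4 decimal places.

G0 X0.00 Y0.00 Z3.92
G1 X8.50 Y0.00 E0.5937
G1 X8.50 Y8.50 E1.1874
G1 X0.00 Y8.50 E1.7811
G1 X0.00 Y0.00 E2.3748

At z = 3.92 mm: the cube (footprint 8.5×8.5) is included at this height; the cube at (-4, 15) (footprint 14.5×8.5) is included at this height; Taking the first minus the rest: starting from the 8.5×8.5 cube, the 14.5×8.5 cube at (-4, 15) misses the remaining region (no effect) — 1 connected region. The outline is a single polygon with 4 vertices. Extrusion per mm of travel: 0.6 × 0.28 / (π × 0.875²) = 0.069846. Accumulating E over each segment gives final E = 2.3748.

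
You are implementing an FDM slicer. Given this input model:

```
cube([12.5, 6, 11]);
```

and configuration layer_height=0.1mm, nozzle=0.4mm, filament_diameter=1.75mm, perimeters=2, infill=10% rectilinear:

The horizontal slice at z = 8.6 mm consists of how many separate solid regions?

1

At z = 8.6 mm: the 12.5×6 cube contributes its full rectangle. The result has 1 disconnected region.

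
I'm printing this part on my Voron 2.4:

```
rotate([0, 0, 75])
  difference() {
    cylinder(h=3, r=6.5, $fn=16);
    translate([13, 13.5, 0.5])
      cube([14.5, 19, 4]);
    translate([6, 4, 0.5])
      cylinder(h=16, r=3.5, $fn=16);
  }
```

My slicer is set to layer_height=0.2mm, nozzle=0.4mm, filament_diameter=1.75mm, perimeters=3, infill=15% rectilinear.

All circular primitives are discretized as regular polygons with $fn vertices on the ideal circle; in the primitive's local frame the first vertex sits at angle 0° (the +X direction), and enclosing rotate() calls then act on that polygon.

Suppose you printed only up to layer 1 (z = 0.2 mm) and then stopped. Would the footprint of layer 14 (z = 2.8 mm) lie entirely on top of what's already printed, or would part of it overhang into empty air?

entirely on top

Compare the two slices. At z = 0.2: the r=6.5 cylinder gives a regular 16-gon of circumradius 6.5 (constant along its height) (area = (16/2)·6.500²·sin(360°/16) = 129.35 mm²); the cube at (13, 13.5) is not intersected at this z (z outside [0.5, 4.5]); the cylinder at (6, 4) is absent (z outside [0.5, 16.5]); Taking the first minus the rest: none of the subtracted shapes is present at this height, so the r=6.5 cylinder is unchanged — area = 129.35 mm²; (whole slice rotated 75° about Z — lengths, areas and connectivity unchanged). At z = 2.8: the cylinder: section is a regular 16-gon, circumradius r=6.5 (area = (16/2)·6.500²·sin(360°/16) = 129.35 mm²); the cube at (13, 13.5) is present — its section is the full 14.5×19 rectangle (area 275.50 mm²); the cylinder at (6, 4): section is a regular 16-gon, circumradius r=3.5 (area = (16/2)·3.500²·sin(360°/16) = 37.50 mm²); Taking the first minus the rest: starting from the r=6.5 cylinder (129.35 mm²), the 14.5×19 cube at (13, 13.5) misses the remaining region (no effect); the r=3.5 cylinder at (6, 4) partially overlaps it — only the 11.46 mm² overlap (of its 37.50 mm²) is removed, clipping the outline — area = 117.89 mm²; (rotated 75° about Z; rotation is an isometry so areas/perimeters/island counts are preserved). Checking containment: the cross-section at z = 2.8 is a subset of the cross-section at z = 0.2.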